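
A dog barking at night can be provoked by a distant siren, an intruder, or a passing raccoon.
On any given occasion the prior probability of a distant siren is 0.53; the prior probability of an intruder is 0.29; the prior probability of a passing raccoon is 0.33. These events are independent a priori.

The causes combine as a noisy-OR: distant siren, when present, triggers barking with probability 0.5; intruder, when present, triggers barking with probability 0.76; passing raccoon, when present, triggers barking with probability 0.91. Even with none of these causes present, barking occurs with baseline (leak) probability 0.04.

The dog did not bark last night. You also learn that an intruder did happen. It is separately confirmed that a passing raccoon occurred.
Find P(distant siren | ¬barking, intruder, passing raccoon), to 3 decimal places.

Under noisy-OR, P(barking | causes) = 1 − (1−0.04)·∏(1−qᵢ) over the active causes.
Numerator (weight on configurations with distant siren): 0.010368·0.53 = 0.005495
Normalizer over all consistent configurations: 0.020736·0.47 + 0.010368·0.53 = 0.015241
P(distant siren | ¬barking, intruder, passing raccoon) = 0.005495/0.015241 ≈ 0.361

P(distant siren | ¬barking, intruder, passing raccoon) ≈ 0.361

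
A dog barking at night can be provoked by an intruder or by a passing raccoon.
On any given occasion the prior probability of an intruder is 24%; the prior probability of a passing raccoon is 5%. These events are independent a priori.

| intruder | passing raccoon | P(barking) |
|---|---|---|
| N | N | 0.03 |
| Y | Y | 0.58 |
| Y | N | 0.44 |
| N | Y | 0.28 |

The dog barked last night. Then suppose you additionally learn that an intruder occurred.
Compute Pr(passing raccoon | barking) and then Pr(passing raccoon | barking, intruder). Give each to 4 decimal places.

P(barking) = 0.03×0.76×0.95 + 0.28×0.76×0.05 + 0.44×0.24×0.95 + 0.58×0.24×0.05 = 0.021660 + 0.010640 + 0.100320 + 0.006960 = 0.139580
Restricting to configurations with passing raccoon present: 0.010640 + 0.006960 = 0.017600.
P(passing raccoon | barking) = 0.017600 / 0.139580 ≈ 0.1261

Now also conditioning on intruder=true:
Numerator (weight on configurations with passing raccoon): 0.58×0.05 = 0.029000
Normalizer over all consistent configurations: 0.44×0.95 + 0.58×0.05 = 0.447000
Posterior = 0.029000 / 0.447000 ≈ 0.0649

Pr(passing raccoon | barking) ≈ 0.1261; Pr(passing raccoon | barking, intruder) ≈ 0.0649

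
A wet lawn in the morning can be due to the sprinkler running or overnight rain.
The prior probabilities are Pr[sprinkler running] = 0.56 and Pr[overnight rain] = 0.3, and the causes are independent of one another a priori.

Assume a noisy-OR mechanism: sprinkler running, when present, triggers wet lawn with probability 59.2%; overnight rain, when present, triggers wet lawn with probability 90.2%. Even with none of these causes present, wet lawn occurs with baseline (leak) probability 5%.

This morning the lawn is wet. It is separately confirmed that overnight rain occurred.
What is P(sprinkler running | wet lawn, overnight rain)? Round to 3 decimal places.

P(sprinkler running | wet lawn, overnight rain) ≈ 0.574

Under noisy-OR, P(wet lawn | causes) = 1 − (1−0.05)·∏(1−qᵢ) over the active causes.
P(wet lawn | overnight rain) = 0.9069·0.44 + 0.962015·0.56 = 0.399036 + 0.538728 = 0.937764
Of this, 0.538728 comes from 0.962015·0.56 (the sprinkler running=true cases).
So P(sprinkler running | wet lawn, overnight rain) = 0.538728/0.937764 ≈ 0.574.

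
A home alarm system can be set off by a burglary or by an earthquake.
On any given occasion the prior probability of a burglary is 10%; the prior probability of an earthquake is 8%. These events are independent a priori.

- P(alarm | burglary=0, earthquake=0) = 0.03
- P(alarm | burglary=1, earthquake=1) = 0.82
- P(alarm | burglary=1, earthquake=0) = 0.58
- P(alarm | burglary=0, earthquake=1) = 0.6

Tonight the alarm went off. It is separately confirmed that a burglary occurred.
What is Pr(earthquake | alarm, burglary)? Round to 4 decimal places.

By total probability over both values of earthquake:
  P(alarm | burglary) = 0.58×0.92 + 0.82×0.08
        = 0.533600 + 0.065600 = 0.599200
Keeping only the earthquake-present terms gives 0.065600, so
  P(earthquake | alarm, burglary) = 0.065600 / 0.599200 ≈ 0.1095

Pr(earthquake | alarm, burglary) ≈ 0.1095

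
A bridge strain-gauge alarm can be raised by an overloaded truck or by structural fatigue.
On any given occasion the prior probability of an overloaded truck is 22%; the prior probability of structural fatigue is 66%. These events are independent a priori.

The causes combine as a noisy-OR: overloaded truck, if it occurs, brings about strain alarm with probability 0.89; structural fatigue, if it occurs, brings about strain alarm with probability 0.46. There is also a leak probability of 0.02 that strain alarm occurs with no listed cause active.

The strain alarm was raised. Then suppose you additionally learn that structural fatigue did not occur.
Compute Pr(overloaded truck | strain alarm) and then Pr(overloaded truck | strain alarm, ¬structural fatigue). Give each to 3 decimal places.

Pr(overloaded truck | strain alarm) ≈ 0.451; Pr(overloaded truck | strain alarm, ¬structural fatigue) ≈ 0.926

Under noisy-OR, P(strain alarm | causes) = 1 − (1−0.02)·∏(1−qᵢ) over the active causes.
P(strain alarm) = 0.02×0.78×0.34 + 0.4708×0.78×0.66 + 0.8922×0.22×0.34 + 0.941788×0.22×0.66 = 0.005304 + 0.242368 + 0.066737 + 0.136748 = 0.451157
Of this, 0.203485 comes from 0.066737 + 0.136748 (the overloaded truck=true cases).
Hence the posterior is 0.203485/0.451157 ≈ 0.451.

Now also conditioning on structural fatigue≠true:
Weight on overloaded truck=true, given the evidence: 0.8922*0.22 = 0.196284
The normalizing constant is 0.02*0.78 + 0.8922*0.22 = 0.211884
Posterior = 0.196284 / 0.211884 ≈ 0.926
Ruling out structural fatigue raises the posterior on overloaded truck — the flip side of explaining away.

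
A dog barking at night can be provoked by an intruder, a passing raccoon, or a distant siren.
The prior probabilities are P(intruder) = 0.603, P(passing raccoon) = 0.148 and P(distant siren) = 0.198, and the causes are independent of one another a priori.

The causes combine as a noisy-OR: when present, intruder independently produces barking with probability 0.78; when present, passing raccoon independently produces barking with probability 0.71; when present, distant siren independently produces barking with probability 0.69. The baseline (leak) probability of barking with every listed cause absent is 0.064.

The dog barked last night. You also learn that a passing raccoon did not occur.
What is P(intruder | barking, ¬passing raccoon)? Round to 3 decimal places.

Under noisy-OR, P(barking | causes) = 1 − (1−0.064)·∏(1−qᵢ) over the active causes.
P(barking | ¬passing raccoon) = 0.064*0.397*0.802 + 0.70984*0.397*0.198 + 0.79408*0.603*0.802 + 0.936165*0.603*0.198 = 0.020377 + 0.055798 + 0.384022 + 0.111772 = 0.571969
Restricting to configurations with intruder present: 0.384022 + 0.111772 = 0.495794.
So P(intruder | barking, ¬passing raccoon) = 0.495794/0.571969 ≈ 0.867.

P(intruder | barking, ¬passing raccoon) ≈ 0.867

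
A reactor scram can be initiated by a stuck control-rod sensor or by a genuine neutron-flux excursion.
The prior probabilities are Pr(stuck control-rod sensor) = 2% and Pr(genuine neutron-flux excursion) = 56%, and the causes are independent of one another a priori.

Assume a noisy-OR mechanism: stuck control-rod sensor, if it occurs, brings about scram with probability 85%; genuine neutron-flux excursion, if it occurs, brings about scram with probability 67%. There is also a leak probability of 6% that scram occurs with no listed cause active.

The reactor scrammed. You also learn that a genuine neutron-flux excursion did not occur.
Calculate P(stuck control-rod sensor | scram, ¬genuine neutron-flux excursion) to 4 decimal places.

P(stuck control-rod sensor | scram, ¬genuine neutron-flux excursion) ≈ 0.2261

Under noisy-OR, P(scram | causes) = 1 − (1−0.06)·∏(1−qᵢ) over the active causes.
Enumerate both values of stuck control-rod sensor and weight by the priors:
  P(scram | ¬genuine neutron-flux excursion) = 0.06×0.98 + 0.859×0.02
        = 0.058800 + 0.017180 = 0.075980
The terms with stuck control-rod sensor present sum to 0.017180, so
  P(stuck control-rod sensor | scram, ¬genuine neutron-flux excursion) = 0.017180 / 0.075980 ≈ 0.2261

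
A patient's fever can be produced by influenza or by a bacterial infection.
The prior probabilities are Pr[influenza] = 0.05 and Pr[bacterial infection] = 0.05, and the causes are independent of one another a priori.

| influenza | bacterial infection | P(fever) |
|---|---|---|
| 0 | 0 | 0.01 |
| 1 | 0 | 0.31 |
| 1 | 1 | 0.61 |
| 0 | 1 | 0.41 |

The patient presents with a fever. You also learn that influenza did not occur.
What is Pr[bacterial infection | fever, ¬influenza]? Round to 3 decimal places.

P(fever | ¬influenza) = 0.01*0.95 + 0.41*0.05 = 0.009500 + 0.020500 = 0.030000
Restricting to configurations with bacterial infection present: 0.41*0.05 = 0.020500.
Hence the posterior is 0.020500/0.030000 ≈ 0.683.

Pr[bacterial infection | fever, ¬influenza] ≈ 0.683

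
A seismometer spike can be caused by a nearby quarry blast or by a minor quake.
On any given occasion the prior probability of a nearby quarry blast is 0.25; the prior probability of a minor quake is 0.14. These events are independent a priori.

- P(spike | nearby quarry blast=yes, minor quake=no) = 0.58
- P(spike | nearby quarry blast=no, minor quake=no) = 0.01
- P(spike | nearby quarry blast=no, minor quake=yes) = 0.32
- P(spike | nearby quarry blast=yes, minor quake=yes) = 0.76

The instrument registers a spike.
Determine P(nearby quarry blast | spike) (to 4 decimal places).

Weight on nearby quarry blast=true, given the evidence: 0.124700 + 0.026600 = 0.151300
The normalizing constant is 0.01*0.75*0.86 + 0.32*0.75*0.14 + 0.58*0.25*0.86 + 0.76*0.25*0.14 = 0.191350
Posterior = 0.151300 / 0.191350 ≈ 0.7907

P(nearby quarry blast | spike) ≈ 0.7907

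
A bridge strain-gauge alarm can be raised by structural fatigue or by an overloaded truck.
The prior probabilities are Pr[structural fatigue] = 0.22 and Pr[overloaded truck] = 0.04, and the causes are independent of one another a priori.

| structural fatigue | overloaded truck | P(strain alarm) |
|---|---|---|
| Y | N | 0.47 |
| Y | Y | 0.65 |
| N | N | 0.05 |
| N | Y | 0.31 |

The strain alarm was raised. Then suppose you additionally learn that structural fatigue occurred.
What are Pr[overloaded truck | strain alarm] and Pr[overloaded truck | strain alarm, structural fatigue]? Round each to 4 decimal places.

Enumerate the 4 (structural fatigue, overloaded truck) configurations and weight by the priors:
  P(strain alarm) = 0.05×0.78×0.96 + 0.31×0.78×0.04 + 0.47×0.22×0.96 + 0.65×0.22×0.04
        = 0.037440 + 0.009672 + 0.099264 + 0.005720 = 0.152096
Keeping only the overloaded truck-present terms gives 0.015392, so
  P(overloaded truck | strain alarm) = 0.015392 / 0.152096 ≈ 0.1012

With the extra evidence:
By total probability over both values of overloaded truck:
  P(strain alarm | structural fatigue) = 0.47·0.96 + 0.65·0.04
        = 0.451200 + 0.026000 = 0.477200
The terms with overloaded truck present sum to 0.026000, so
  P(overloaded truck | strain alarm, structural fatigue) = 0.026000 / 0.477200 ≈ 0.0545

Pr[overloaded truck | strain alarm] ≈ 0.1012; Pr[overloaded truck | strain alarm, structural fatigue] ≈ 0.0545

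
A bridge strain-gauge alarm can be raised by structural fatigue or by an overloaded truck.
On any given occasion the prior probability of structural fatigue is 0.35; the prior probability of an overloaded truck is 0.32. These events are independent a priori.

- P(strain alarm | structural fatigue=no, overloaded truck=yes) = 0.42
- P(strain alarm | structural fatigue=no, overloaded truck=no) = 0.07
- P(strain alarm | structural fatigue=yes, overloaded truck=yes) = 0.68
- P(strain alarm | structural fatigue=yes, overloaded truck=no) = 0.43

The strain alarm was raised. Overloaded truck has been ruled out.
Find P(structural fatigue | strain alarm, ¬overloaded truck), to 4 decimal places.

Enumerate both values of structural fatigue and weight by the priors:
  P(strain alarm | ¬overloaded truck) = 0.07×0.65 + 0.43×0.35
        = 0.045500 + 0.150500 = 0.196000
The terms with structural fatigue present sum to 0.150500, so
  P(structural fatigue | strain alarm, ¬overloaded truck) = 0.150500 / 0.196000 ≈ 0.7679

P(structural fatigue | strain alarm, ¬overloaded truck) ≈ 0.7679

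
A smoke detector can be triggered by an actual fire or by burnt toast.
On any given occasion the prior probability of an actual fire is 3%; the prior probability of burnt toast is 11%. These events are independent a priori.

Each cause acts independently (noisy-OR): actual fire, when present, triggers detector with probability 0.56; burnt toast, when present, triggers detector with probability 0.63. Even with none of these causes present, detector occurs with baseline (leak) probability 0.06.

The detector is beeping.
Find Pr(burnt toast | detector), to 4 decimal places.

Pr(burnt toast | detector) ≈ 0.5176

Under noisy-OR, P(detector | causes) = 1 − (1−0.06)·∏(1−qᵢ) over the active causes.
P(detector) = 0.06*0.97*0.89 + 0.6522*0.97*0.11 + 0.5864*0.03*0.89 + 0.846968*0.03*0.11 = 0.051798 + 0.069590 + 0.015657 + 0.002795 = 0.139840
Restricting to configurations with burnt toast present: 0.069590 + 0.002795 = 0.072385.
P(burnt toast | detector) = 0.072385 / 0.139840 ≈ 0.5176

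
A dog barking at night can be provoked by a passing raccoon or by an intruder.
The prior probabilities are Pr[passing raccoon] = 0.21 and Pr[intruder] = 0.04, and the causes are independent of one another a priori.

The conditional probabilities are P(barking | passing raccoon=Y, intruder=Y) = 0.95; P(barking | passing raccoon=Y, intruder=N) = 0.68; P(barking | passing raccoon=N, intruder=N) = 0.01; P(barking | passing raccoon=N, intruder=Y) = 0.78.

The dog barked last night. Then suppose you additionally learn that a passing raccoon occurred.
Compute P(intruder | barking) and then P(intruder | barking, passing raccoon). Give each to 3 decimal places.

P(intruder | barking) ≈ 0.184; P(intruder | barking, passing raccoon) ≈ 0.055

Weight on intruder=true, given the evidence: 0.024648 + 0.007980 = 0.032628
The normalizing constant is 0.01*0.79*0.96 + 0.78*0.79*0.04 + 0.68*0.21*0.96 + 0.95*0.21*0.04 = 0.177300
P(intruder | barking) = 0.032628/0.177300 ≈ 0.184

Now condition on the additional information:
Weight on intruder=true, given the evidence: 0.95×0.04 = 0.038000
The normalizing constant is 0.68×0.96 + 0.95×0.04 = 0.690800
Posterior = 0.038000 / 0.690800 ≈ 0.055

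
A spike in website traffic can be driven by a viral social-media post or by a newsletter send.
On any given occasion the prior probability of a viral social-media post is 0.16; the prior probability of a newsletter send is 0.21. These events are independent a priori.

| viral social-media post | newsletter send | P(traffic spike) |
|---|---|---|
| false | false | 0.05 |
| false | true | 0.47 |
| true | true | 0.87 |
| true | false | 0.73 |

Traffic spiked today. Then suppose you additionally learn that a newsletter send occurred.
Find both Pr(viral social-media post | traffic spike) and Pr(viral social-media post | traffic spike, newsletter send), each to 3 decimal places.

Pr(viral social-media post | traffic spike) ≈ 0.511; Pr(viral social-media post | traffic spike, newsletter send) ≈ 0.261

P(traffic spike) = 0.05·0.84·0.79 + 0.47·0.84·0.21 + 0.73·0.16·0.79 + 0.87·0.16·0.21 = 0.033180 + 0.082908 + 0.092272 + 0.029232 = 0.237592
The viral social-media post-present share is 0.092272 + 0.029232 = 0.121504.
Hence the posterior is 0.121504/0.237592 ≈ 0.511.

With the extra evidence:
P(traffic spike | newsletter send) = 0.47·0.84 + 0.87·0.16 = 0.394800 + 0.139200 = 0.534000
Of this, 0.139200 comes from 0.87·0.16 (the viral social-media post=true cases).
P(viral social-media post | traffic spike, newsletter send) = 0.139200 / 0.534000 ≈ 0.261
— newsletter send explains away the evidence for viral social-media post.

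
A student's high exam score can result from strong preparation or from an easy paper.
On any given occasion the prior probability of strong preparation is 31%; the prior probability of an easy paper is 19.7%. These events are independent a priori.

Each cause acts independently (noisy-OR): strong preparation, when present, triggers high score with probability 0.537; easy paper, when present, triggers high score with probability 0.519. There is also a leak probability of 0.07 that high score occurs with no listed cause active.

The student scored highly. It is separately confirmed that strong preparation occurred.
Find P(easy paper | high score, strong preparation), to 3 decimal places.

Under noisy-OR, P(high score | causes) = 1 − (1−0.07)·∏(1−qᵢ) over the active causes.
For the numerator, keep only easy paper=true terms: 0.792886*0.197 = 0.156199
Denominator P(high score | strong preparation): 0.56941*0.803 + 0.792886*0.197 = 0.613435
P(easy paper | high score, strong preparation) = 0.156199/0.613435 ≈ 0.255

P(easy paper | high score, strong preparation) ≈ 0.255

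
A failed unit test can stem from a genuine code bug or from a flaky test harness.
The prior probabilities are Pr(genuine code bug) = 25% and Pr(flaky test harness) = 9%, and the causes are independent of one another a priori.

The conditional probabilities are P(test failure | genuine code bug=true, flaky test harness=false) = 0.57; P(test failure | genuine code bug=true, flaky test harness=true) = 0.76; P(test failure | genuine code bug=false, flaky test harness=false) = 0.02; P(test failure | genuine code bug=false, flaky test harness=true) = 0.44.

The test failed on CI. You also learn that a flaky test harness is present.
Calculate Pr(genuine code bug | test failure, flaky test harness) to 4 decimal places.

Pr(genuine code bug | test failure, flaky test harness) ≈ 0.3654

Enumerate both values of genuine code bug and weight by the priors:
  P(test failure | flaky test harness) = 0.44·0.75 + 0.76·0.25
        = 0.330000 + 0.190000 = 0.520000
Keeping only the genuine code bug-present terms gives 0.190000, so
  P(genuine code bug | test failure, flaky test harness) = 0.190000 / 0.520000 ≈ 0.3654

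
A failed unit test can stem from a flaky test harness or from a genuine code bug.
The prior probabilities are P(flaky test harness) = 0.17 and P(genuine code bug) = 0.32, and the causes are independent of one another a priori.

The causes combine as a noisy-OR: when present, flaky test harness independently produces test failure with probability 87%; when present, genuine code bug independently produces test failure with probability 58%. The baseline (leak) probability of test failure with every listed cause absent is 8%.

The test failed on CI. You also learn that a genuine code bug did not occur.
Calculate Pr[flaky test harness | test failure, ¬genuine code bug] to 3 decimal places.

Pr[flaky test harness | test failure, ¬genuine code bug] ≈ 0.693

Under noisy-OR, P(test failure | causes) = 1 − (1−0.08)·∏(1−qᵢ) over the active causes.
P(test failure | ¬genuine code bug) = 0.08*0.83 + 0.8804*0.17 = 0.066400 + 0.149668 = 0.216068
The flaky test harness-present share is 0.8804*0.17 = 0.149668.
Hence the posterior is 0.149668/0.216068 ≈ 0.693.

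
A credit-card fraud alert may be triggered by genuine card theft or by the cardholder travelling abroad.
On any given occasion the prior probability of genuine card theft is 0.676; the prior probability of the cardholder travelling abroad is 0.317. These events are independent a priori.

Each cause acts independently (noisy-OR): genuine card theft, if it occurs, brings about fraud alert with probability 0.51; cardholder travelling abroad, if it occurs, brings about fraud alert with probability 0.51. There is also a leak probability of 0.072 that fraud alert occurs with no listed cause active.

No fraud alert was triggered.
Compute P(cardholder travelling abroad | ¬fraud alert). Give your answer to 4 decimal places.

Under noisy-OR, P(fraud alert | causes) = 1 − (1−0.072)·∏(1−qᵢ) over the active causes.
Sum P(¬fraud alert|·) weighted by the priors over the 4 (genuine card theft, cardholder travelling abroad) configurations:
  P(¬fraud alert) = 0.928×0.324×0.683 + 0.45472×0.324×0.317 + 0.45472×0.676×0.683 + 0.222813×0.676×0.317
        = 0.205359 + 0.046703 + 0.209948 + 0.047747 = 0.509757
Configurations with cardholder travelling abroad contribute 0.094450, so
  P(cardholder travelling abroad | ¬fraud alert) = 0.094450 / 0.509757 ≈ 0.1853

P(cardholder travelling abroad | ¬fraud alert) ≈ 0.1853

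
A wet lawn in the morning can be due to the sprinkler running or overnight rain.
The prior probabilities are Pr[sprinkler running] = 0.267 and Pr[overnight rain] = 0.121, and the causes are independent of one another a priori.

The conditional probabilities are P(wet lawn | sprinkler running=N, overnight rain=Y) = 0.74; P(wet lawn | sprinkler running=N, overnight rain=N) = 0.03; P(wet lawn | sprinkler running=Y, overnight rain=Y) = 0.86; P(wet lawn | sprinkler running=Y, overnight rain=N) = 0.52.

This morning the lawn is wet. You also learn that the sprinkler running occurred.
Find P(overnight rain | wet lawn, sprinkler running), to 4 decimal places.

Numerator (weight on configurations with overnight rain): 0.86×0.121 = 0.104060
The normalizing constant is 0.52×0.879 + 0.86×0.121 = 0.561140
Posterior = 0.104060 / 0.561140 ≈ 0.1854

P(overnight rain | wet lawn, sprinkler running) ≈ 0.1854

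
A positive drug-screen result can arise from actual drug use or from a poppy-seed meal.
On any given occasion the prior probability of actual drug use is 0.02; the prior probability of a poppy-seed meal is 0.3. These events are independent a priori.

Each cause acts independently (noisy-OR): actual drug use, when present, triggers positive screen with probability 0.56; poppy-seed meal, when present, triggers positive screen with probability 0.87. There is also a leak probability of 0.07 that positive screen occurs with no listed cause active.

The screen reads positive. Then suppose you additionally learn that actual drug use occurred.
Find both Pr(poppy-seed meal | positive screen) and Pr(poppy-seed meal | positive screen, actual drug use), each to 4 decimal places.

Under noisy-OR, P(positive screen | causes) = 1 − (1−0.07)·∏(1−qᵢ) over the active causes.
Sum P(positive screen|·) weighted by the priors over the 4 (actual drug use, poppy-seed meal) configurations:
  P(positive screen) = 0.07*0.98*0.7 + 0.8791*0.98*0.3 + 0.5908*0.02*0.7 + 0.946804*0.02*0.3
        = 0.048020 + 0.258455 + 0.008271 + 0.005681 = 0.320427
Keeping only the poppy-seed meal-present terms gives 0.264136, so
  P(poppy-seed meal | positive screen) = 0.264136 / 0.320427 ≈ 0.8243

Now condition on the additional information:
P(positive screen | actual drug use) = 0.5908×0.7 + 0.946804×0.3 = 0.413560 + 0.284041 = 0.697601
Of this, 0.284041 comes from 0.946804×0.3 (the poppy-seed meal=true cases).
Hence the posterior is 0.284041/0.697601 ≈ 0.4072.
The drop from 0.8243 to 0.4072 is the explaining-away (discounting) effect.

Pr(poppy-seed meal | positive screen) ≈ 0.8243; Pr(poppy-seed meal | positive screen, actual drug use) ≈ 0.4072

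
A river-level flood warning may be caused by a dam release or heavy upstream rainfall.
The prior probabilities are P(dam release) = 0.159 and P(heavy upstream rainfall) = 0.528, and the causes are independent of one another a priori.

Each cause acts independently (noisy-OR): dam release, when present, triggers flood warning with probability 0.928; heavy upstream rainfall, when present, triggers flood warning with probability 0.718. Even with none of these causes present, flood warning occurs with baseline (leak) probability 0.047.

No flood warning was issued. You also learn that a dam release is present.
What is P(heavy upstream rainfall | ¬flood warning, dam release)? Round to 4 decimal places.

Under noisy-OR, P(flood warning | causes) = 1 − (1−0.047)·∏(1−qᵢ) over the active causes.
Weight on heavy upstream rainfall=true, given the evidence: 0.01935×0.528 = 0.010217
The normalizing constant is 0.068616×0.472 + 0.01935×0.528 = 0.042604
Posterior = 0.010217 / 0.042604 ≈ 0.2398

P(heavy upstream rainfall | ¬flood warning, dam release) ≈ 0.2398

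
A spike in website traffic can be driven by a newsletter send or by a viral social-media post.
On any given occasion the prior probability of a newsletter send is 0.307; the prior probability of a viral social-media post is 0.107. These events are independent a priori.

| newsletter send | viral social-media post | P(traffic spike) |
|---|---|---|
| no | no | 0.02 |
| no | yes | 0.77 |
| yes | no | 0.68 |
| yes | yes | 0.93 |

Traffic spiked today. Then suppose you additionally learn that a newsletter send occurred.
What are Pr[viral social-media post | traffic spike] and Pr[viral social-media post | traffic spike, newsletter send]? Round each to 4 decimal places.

Sum P(traffic spike|·) weighted by the priors over the 4 (newsletter send, viral social-media post) configurations:
  P(traffic spike) = 0.02*0.693*0.893 + 0.77*0.693*0.107 + 0.68*0.307*0.893 + 0.93*0.307*0.107
        = 0.012377 + 0.057096 + 0.186423 + 0.030550 = 0.286446
The terms with viral social-media post present sum to 0.087646, so
  P(viral social-media post | traffic spike) = 0.087646 / 0.286446 ≈ 0.3060

With the extra evidence:
By total probability over both values of viral social-media post:
  P(traffic spike | newsletter send) = 0.68×0.893 + 0.93×0.107
        = 0.607240 + 0.099510 = 0.706750
The terms with viral social-media post present sum to 0.099510, so
  P(viral social-media post | traffic spike, newsletter send) = 0.099510 / 0.706750 ≈ 0.1408
The drop from 0.3060 to 0.1408 is the explaining-away (discounting) effect.

Pr[viral social-media post | traffic spike] ≈ 0.3060; Pr[viral social-media post | traffic spike, newsletter send] ≈ 0.1408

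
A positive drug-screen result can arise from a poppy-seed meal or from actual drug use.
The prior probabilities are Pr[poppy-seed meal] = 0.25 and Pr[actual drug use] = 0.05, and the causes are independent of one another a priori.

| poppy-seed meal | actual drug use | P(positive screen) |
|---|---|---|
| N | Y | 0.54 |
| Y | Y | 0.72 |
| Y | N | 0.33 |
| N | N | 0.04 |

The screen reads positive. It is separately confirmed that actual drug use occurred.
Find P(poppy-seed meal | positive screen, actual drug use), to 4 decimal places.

For the numerator, keep only poppy-seed meal=true terms: 0.72·0.25 = 0.180000
Normalizer over all consistent configurations: 0.54·0.75 + 0.72·0.25 = 0.585000
P(poppy-seed meal | positive screen, actual drug use) = 0.180000/0.585000 ≈ 0.3077

P(poppy-seed meal | positive screen, actual drug use) ≈ 0.3077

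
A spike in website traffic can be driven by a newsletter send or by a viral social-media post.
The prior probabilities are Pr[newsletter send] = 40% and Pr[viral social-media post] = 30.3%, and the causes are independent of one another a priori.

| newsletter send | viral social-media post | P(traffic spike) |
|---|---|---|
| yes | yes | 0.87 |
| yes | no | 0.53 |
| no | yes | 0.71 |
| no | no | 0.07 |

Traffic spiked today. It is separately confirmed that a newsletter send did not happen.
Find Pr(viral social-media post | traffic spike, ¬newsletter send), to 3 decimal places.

Pr(viral social-media post | traffic spike, ¬newsletter send) ≈ 0.815

Weight on viral social-media post=true, given the evidence: 0.71×0.303 = 0.215130
Denominator P(traffic spike | ¬newsletter send): 0.07×0.697 + 0.71×0.303 = 0.263920
P(viral social-media post | traffic spike, ¬newsletter send) = 0.215130/0.263920 ≈ 0.815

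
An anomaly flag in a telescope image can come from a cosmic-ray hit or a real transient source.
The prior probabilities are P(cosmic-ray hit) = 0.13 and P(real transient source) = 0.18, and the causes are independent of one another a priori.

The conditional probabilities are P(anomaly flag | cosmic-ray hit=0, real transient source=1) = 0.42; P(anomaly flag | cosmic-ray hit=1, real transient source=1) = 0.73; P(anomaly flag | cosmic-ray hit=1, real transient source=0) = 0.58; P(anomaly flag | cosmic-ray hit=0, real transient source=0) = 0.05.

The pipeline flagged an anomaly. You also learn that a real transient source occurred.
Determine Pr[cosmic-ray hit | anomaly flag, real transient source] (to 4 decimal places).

By total probability over both values of cosmic-ray hit:
  P(anomaly flag | real transient source) = 0.42·0.87 + 0.73·0.13
        = 0.365400 + 0.094900 = 0.460300
Keeping only the cosmic-ray hit-present terms gives 0.094900, so
  P(cosmic-ray hit | anomaly flag, real transient source) = 0.094900 / 0.460300 ≈ 0.2062

Pr[cosmic-ray hit | anomaly flag, real transient source] ≈ 0.2062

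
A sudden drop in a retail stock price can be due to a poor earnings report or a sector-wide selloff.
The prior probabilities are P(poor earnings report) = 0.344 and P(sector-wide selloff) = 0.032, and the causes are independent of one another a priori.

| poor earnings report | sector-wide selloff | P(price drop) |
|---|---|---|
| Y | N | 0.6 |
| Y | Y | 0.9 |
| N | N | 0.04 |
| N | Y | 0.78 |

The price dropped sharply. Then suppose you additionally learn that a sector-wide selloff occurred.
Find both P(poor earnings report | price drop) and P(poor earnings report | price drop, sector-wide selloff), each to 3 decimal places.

P(poor earnings report | price drop) ≈ 0.834; P(poor earnings report | price drop, sector-wide selloff) ≈ 0.377

P(price drop) = 0.04·0.656·0.968 + 0.78·0.656·0.032 + 0.6·0.344·0.968 + 0.9·0.344·0.032 = 0.025400 + 0.016374 + 0.199795 + 0.009907 = 0.251476
The poor earnings report-present share is 0.199795 + 0.009907 = 0.209702.
So P(poor earnings report | price drop) = 0.209702/0.251476 ≈ 0.834.

With the extra evidence:
Sum P(price drop|·) weighted by the priors over both values of poor earnings report:
  P(price drop | sector-wide selloff) = 0.78·0.656 + 0.9·0.344
        = 0.511680 + 0.309600 = 0.821280
Configurations with poor earnings report contribute 0.309600, so
  P(poor earnings report | price drop, sector-wide selloff) = 0.309600 / 0.821280 ≈ 0.377
This is intercausal reasoning (explaining away): once sector-wide selloff accounts for the price drop, poor earnings report becomes less likely.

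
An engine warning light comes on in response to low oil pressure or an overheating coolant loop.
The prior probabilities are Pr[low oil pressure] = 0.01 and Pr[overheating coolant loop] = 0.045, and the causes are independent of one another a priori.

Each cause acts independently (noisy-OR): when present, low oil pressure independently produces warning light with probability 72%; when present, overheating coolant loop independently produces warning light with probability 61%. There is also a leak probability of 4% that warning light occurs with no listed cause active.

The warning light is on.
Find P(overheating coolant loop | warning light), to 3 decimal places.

Under noisy-OR, P(warning light | causes) = 1 − (1−0.04)·∏(1−qᵢ) over the active causes.
Numerator (weight on configurations with overheating coolant loop): 0.027870 + 0.000403 = 0.028273
Denominator P(warning light): 0.04·0.99·0.955 + 0.6256·0.99·0.045 + 0.7312·0.01·0.955 + 0.895168·0.01·0.045 = 0.073074
Posterior = 0.028273 / 0.073074 ≈ 0.387

P(overheating coolant loop | warning light) ≈ 0.387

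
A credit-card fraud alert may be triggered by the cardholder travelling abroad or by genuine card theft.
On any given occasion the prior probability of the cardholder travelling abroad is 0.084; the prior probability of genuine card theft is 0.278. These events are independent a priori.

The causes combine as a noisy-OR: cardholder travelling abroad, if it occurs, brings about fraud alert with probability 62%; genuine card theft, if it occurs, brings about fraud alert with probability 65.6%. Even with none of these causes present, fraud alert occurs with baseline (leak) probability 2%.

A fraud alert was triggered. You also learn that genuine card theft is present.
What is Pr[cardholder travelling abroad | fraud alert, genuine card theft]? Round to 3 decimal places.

Under noisy-OR, P(fraud alert | causes) = 1 − (1−0.02)·∏(1−qᵢ) over the active causes.
By total probability over both values of cardholder travelling abroad:
  P(fraud alert | genuine card theft) = 0.66288*0.916 + 0.871894*0.084
        = 0.607198 + 0.073239 = 0.680437
The terms with cardholder travelling abroad present sum to 0.073239, so
  P(cardholder travelling abroad | fraud alert, genuine card theft) = 0.073239 / 0.680437 ≈ 0.108

Pr[cardholder travelling abroad | fraud alert, genuine card theft] ≈ 0.108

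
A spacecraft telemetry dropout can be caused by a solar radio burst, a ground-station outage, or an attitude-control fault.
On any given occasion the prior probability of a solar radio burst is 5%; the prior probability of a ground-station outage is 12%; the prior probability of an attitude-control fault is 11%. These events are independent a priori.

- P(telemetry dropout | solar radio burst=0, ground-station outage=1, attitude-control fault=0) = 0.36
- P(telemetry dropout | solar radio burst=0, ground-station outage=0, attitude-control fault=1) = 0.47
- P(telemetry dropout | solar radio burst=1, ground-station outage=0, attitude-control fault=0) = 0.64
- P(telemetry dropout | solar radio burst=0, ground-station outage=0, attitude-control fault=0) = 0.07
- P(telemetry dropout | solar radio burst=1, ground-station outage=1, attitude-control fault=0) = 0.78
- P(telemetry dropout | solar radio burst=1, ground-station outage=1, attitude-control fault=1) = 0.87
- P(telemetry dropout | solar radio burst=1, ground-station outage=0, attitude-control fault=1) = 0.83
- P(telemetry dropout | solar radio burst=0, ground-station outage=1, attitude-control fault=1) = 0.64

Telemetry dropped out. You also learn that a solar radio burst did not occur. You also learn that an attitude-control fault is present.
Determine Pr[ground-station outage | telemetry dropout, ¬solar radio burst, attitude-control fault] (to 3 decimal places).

By total probability over both values of ground-station outage:
  P(telemetry dropout | ¬solar radio burst, attitude-control fault) = 0.47*0.88 + 0.64*0.12
        = 0.413600 + 0.076800 = 0.490400
Configurations with ground-station outage contribute 0.076800, so
  P(ground-station outage | telemetry dropout, ¬solar radio burst, attitude-control fault) = 0.076800 / 0.490400 ≈ 0.157

Pr[ground-station outage | telemetry dropout, ¬solar radio burst, attitude-control fault] ≈ 0.157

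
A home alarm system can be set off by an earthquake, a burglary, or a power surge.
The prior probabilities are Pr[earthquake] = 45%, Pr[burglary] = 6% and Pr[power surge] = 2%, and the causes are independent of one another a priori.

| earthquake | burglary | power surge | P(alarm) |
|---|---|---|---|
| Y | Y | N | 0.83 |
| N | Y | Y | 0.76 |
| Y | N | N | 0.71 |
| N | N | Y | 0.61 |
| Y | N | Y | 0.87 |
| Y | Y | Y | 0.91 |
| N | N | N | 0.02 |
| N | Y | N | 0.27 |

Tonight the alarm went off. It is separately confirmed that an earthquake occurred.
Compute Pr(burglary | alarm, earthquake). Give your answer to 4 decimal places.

Pr(burglary | alarm, earthquake) ≈ 0.0693

Sum P(alarm|·) weighted by the priors over the 4 (burglary, power surge) configurations:
  P(alarm | earthquake) = 0.71*0.94*0.98 + 0.87*0.94*0.02 + 0.83*0.06*0.98 + 0.91*0.06*0.02
        = 0.654052 + 0.016356 + 0.048804 + 0.001092 = 0.720304
Keeping only the burglary-present terms gives 0.049896, so
  P(burglary | alarm, earthquake) = 0.049896 / 0.720304 ≈ 0.0693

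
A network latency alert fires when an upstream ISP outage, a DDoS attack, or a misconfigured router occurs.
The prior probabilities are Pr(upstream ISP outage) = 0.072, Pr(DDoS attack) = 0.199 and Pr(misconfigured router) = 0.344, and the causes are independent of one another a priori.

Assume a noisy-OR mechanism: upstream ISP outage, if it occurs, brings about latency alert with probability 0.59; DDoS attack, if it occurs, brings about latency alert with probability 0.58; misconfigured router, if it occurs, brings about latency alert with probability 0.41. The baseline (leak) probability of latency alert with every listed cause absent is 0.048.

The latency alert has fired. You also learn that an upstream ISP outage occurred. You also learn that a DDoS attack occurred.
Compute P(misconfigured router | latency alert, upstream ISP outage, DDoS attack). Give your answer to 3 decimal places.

Under noisy-OR, P(latency alert | causes) = 1 − (1−0.048)·∏(1−qᵢ) over the active causes.
By total probability over both values of misconfigured router:
  P(latency alert | upstream ISP outage, DDoS attack) = 0.836066*0.656 + 0.903279*0.344
        = 0.548459 + 0.310728 = 0.859187
The terms with misconfigured router present sum to 0.310728, so
  P(misconfigured router | latency alert, upstream ISP outage, DDoS attack) = 0.310728 / 0.859187 ≈ 0.362

P(misconfigured router | latency alert, upstream ISP outage, DDoS attack) ≈ 0.362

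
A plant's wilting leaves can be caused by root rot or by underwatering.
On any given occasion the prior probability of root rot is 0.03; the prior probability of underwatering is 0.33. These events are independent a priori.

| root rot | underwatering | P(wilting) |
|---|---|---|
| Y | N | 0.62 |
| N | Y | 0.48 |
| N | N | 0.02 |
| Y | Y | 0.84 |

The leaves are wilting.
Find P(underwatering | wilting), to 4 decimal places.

Numerator (weight on configurations with underwatering): 0.153648 + 0.008316 = 0.161964
Denominator P(wilting): 0.02·0.97·0.67 + 0.48·0.97·0.33 + 0.62·0.03·0.67 + 0.84·0.03·0.33 = 0.187424
P(underwatering | wilting) = 0.161964/0.187424 ≈ 0.8642

P(underwatering | wilting) ≈ 0.8642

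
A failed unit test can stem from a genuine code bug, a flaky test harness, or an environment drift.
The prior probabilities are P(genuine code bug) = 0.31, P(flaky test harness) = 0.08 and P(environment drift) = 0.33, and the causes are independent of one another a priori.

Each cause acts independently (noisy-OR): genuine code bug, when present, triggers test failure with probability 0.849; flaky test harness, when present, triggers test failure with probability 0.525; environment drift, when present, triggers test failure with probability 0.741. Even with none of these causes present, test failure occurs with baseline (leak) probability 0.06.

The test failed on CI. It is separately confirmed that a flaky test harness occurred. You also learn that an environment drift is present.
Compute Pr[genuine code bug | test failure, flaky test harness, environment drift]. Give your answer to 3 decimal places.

Under noisy-OR, P(test failure | causes) = 1 − (1−0.06)·∏(1−qᵢ) over the active causes.
Weight on genuine code bug=true, given the evidence: 0.982538·0.31 = 0.304587
Denominator P(test failure | flaky test harness, environment drift): 0.884356·0.69 + 0.982538·0.31 = 0.914793
P(genuine code bug | test failure, flaky test harness, environment drift) = 0.304587/0.914793 ≈ 0.333

Pr[genuine code bug | test failure, flaky test harness, environment drift] ≈ 0.333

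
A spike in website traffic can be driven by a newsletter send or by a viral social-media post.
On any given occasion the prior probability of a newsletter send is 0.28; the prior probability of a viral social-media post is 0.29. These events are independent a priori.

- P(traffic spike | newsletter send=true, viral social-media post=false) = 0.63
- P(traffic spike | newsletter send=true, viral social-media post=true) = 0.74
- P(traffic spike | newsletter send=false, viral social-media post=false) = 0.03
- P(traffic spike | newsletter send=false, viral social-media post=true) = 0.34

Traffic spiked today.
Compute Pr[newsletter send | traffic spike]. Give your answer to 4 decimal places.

P(traffic spike) = 0.03*0.72*0.71 + 0.34*0.72*0.29 + 0.63*0.28*0.71 + 0.74*0.28*0.29 = 0.015336 + 0.070992 + 0.125244 + 0.060088 = 0.271660
Restricting to configurations with newsletter send present: 0.125244 + 0.060088 = 0.185332.
So P(newsletter send | traffic spike) = 0.185332/0.271660 ≈ 0.6822.

Pr[newsletter send | traffic spike] ≈ 0.6822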